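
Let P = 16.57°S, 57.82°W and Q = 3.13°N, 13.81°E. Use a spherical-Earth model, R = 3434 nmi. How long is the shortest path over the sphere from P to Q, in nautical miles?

4398 nmi

Haversine: a = sin²(Δφ/2)+cos φ₁ cos φ₂ sin²(Δλ/2) = 0.35698;  σ = 2·atan2(√a,√(1−a))
σ = 73.379° → d = Rσ = 3434·1.28070 = 4398 nmi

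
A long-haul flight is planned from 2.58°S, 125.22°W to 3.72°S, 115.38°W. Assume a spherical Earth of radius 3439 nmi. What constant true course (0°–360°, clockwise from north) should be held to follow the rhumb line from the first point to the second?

Meridional parts: M(φ₁)=-0.0450, M(φ₂)=-0.0650 → ΔM = -0.0199;  Δλ = +0.1717 rad
tan C = Δλ / ΔM = -8.6184 → C = 96.62°

96.6°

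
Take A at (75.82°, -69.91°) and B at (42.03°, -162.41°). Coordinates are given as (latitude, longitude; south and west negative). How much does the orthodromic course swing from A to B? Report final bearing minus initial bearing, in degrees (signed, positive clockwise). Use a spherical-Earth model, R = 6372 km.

At departure: θ₁ = atan2(sin Δλ cos φ₂, cos φ₁ sin φ₂ − sin φ₁ cos φ₂ cos Δλ) = 284.75°
At arrival: θ₂ = atan2(sin Δλ cos φ₁, −cos φ₂ sin φ₁ + sin φ₂ cos φ₁ cos Δλ) = 198.60°
Δθ = θ₂ − θ₁ = -86.2°

-86.2°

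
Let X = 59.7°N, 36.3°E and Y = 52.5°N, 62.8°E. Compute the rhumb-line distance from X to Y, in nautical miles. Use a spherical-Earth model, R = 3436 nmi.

Δψ = ln[tan(π/4+φ₂/2)/tan(π/4+φ₁/2)] = -0.2261;  Δφ = -0.1257 rad,  Δλ = +0.4625 rad
q = Δφ/Δψ = 0.5557
d = R·√(Δφ² + q²Δλ²) = 3436·0.28611 = 983 nmi

983 nmi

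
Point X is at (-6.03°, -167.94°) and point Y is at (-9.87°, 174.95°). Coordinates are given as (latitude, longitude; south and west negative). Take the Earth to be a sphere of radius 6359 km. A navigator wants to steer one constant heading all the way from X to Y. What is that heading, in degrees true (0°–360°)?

257.2°

Meridional parts: M(φ₁)=-0.1054, M(φ₂)=-0.1731 → ΔM = -0.0677;  Δλ = -0.2986 rad
tan C = Δλ / ΔM = +4.4120 → C = 257.23°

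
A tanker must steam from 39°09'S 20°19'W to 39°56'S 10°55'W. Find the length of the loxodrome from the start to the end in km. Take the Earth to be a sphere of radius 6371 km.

Rhumb course C = atan2(Δλ, Δψ) with Δψ = ln[tan(π/4+φ₂/2)/tan(π/4+φ₁/2)] = -0.0177, Δλ = +0.1641 → C = 96.17°
d = R·|Δφ| / |cos C| = 6371·0.01367 / 0.10744 = 811 km

811 km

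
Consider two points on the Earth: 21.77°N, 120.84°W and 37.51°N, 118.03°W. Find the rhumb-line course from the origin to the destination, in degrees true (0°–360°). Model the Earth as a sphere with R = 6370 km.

Meridional parts: M(φ₁)=+0.3894, M(φ₂)=+0.7072 → ΔM = +0.3177;  Δλ = +0.0490 rad
tan C = Δλ / ΔM = +0.1544 → C = 8.77°

8.8°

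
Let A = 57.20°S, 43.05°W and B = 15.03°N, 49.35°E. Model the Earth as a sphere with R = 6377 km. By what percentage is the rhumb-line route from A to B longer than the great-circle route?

2.5%

Great circle: σ = 1.8130 rad → d_gc = Rσ = 11561.8 km
Rhumb: Δφ = +1.2607, Δλ = +1.6127, Δψ = +1.4885, q = Δφ/Δψ = 0.8469 → d_rh = R√(Δφ²+q²Δλ²) = 11852.9 km
Excess = (11852.9 − 11561.8) / 11561.8 = 291.1 / 11561.8 = 2.52% ≈ 2.5%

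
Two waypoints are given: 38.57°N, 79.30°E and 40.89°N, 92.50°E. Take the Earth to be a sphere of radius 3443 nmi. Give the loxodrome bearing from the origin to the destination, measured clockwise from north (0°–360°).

77.1°

Δψ = ln[tan(π/4+φ₂/2)/tan(π/4+φ₁/2)] = +0.0527
Δλ = +0.2304 rad (taken the short way round)
course = atan2(Δλ, Δψ) = 77.13°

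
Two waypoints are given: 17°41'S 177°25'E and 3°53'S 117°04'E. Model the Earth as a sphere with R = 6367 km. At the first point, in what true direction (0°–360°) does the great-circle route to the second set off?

θ = atan2( sin Δλ·cos φ₂ ,  cos φ₁ sin φ₂ − sin φ₁ cos φ₂ cos Δλ )
  = atan2(-0.8671, +0.0854) = 275.62°

275.6°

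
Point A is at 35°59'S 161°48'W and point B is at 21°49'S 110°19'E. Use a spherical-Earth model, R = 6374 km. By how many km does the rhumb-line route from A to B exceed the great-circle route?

Great circle: cos σ = sin φ₁ sin φ₂ + cos φ₁ cos φ₂ cos Δλ,  σ = 1.3221 rad → d_gc = 8427.3 km
Rhumb line: Δψ = +0.2836, q = Δφ/Δψ = 0.8719, d_rh = R√(Δφ²+q²Δλ²) = 8668.5 km
Excess = 8668.5 − 8427.3 = 241.2 ≈ 241 km

241 km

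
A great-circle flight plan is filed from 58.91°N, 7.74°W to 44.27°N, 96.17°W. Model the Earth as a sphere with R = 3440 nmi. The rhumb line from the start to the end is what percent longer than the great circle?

7.0%

Great circle: σ = 0.9174 rad → d_gc = Rσ = 3155.8 nmi
Rhumb: Δφ = -0.2555, Δλ = -1.5434, Δψ = -0.4161, q = Δφ/Δψ = 0.6141 → d_rh = R√(Δφ²+q²Δλ²) = 3377.1 nmi
Excess = (3377.1 − 3155.8) / 3155.8 = 221.3 / 3155.8 = 7.01% ≈ 7.0%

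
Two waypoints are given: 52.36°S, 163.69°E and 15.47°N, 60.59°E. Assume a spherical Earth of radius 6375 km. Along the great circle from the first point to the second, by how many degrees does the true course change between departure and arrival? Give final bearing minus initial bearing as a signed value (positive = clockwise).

At departure: θ₁ = atan2(sin Δλ cos φ₂, cos φ₁ sin φ₂ − sin φ₁ cos φ₂ cos Δλ) = 269.38°
At arrival: θ₂ = atan2(sin Δλ cos φ₁, −cos φ₂ sin φ₁ + sin φ₂ cos φ₁ cos Δλ) = 320.68°
Δθ = θ₂ − θ₁ = +51.3°

+51.3°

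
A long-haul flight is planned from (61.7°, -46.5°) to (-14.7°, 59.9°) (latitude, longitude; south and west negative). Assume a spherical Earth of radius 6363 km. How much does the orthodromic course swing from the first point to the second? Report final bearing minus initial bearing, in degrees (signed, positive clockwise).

+68.3°

At departure: θ₁ = atan2(sin Δλ cos φ₂, cos φ₁ sin φ₂ − sin φ₁ cos φ₂ cos Δλ) = 82.62°
At arrival: θ₂ = atan2(sin Δλ cos φ₁, −cos φ₂ sin φ₁ + sin φ₂ cos φ₁ cos Δλ) = 150.92°
Δθ = θ₂ − θ₁ = +68.3°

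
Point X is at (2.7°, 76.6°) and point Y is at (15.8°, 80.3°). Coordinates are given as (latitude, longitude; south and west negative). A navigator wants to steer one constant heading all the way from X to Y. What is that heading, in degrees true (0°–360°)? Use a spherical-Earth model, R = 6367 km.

15.5°

Meridional parts: M(φ₁)=+0.0471, M(φ₂)=+0.2793 → ΔM = +0.2322;  Δλ = +0.0646 rad
tan C = Δλ / ΔM = +0.2781 → C = 15.54°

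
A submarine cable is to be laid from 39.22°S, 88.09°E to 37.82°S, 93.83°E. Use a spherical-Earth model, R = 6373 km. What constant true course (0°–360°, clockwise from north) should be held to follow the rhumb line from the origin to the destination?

Δψ = ln[tan(π/4+φ₂/2)/tan(π/4+φ₁/2)] = +0.0312
Δλ = +0.1002 rad (taken the short way round)
course = atan2(Δλ, Δψ) = 72.68°

72.7°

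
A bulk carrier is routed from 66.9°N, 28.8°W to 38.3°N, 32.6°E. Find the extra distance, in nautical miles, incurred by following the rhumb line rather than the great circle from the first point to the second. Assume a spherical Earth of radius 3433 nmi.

86 nmi

Great circle: cos σ = sin φ₁ sin φ₂ + cos φ₁ cos φ₂ cos Δλ,  σ = 0.7706 rad → d_gc = 2645.6 nmi
Rhumb line: Δψ = -0.8632, q = Δφ/Δψ = 0.5783, d_rh = R√(Δφ²+q²Δλ²) = 2731.7 nmi
Excess = 2731.7 − 2645.6 = 86.1 ≈ 86 nmi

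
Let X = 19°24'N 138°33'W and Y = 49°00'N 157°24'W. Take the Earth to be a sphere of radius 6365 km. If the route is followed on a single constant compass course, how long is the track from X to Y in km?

3699 km

Rhumb course C = atan2(Δλ, Δψ) with Δψ = ln[tan(π/4+φ₂/2)/tan(π/4+φ₁/2)] = +0.6386, Δλ = -0.3290 → C = 332.74°
d = R·|Δφ| / |cos C| = 6365·0.51662 / 0.88895 = 3699 km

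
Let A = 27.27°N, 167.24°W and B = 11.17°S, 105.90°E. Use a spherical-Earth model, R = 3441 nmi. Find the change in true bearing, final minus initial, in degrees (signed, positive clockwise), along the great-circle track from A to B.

Initial bearing θ₁ = atan2(sin Δλ cos φ₂, cos φ₁ sin φ₂ − sin φ₁ cos φ₂ cos Δλ) = 258.64°
Final bearing θ₂ = (initial bearing from the destination back to the start) + 180° = 242.66°
Δθ = θ₂ − θ₁ = -16.0°

-16.0°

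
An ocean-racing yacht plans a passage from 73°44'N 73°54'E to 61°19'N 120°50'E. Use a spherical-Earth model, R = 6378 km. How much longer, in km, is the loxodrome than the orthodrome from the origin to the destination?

Great circle: cos σ = sin φ₁ sin φ₂ + cos φ₁ cos φ₂ cos Δλ,  σ = 0.3654 rad → d_gc = 2330.7 km
Rhumb line: Δψ = -0.5816, q = Δφ/Δψ = 0.3726, d_rh = R√(Δφ²+q²Δλ²) = 2387.4 km
Excess = 2387.4 − 2330.7 = 56.7 ≈ 57 km

57 km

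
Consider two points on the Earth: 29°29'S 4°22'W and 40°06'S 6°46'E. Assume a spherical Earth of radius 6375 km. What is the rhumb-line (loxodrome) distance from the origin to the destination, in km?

1557 km

Rhumb course C = atan2(Δλ, Δψ) with Δψ = ln[tan(π/4+φ₂/2)/tan(π/4+φ₁/2)] = -0.2263, Δλ = +0.1943 → C = 139.34°
d = R·|Δφ| / |cos C| = 6375·0.18530 / 0.75865 = 1557 km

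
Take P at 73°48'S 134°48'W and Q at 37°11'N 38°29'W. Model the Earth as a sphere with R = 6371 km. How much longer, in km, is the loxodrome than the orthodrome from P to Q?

Great circle: cos σ = sin φ₁ sin φ₂ + cos φ₁ cos φ₂ cos Δλ,  σ = 2.2203 rad → d_gc = 14145.8 km
Rhumb line: Δψ = +2.6497, q = Δφ/Δψ = 0.7310, d_rh = R√(Δφ²+q²Δλ²) = 14614.9 km
Excess = 14614.9 − 14145.8 = 469.1 ≈ 469 km

469 km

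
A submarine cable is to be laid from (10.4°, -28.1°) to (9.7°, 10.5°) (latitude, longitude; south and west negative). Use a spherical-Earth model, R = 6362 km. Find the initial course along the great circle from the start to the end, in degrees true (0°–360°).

87.5°

N = sin Δλ·cos φ₂ = +0.6150;  D = cos φ₁ sin φ₂ − sin φ₁ cos φ₂ cos Δλ = +0.0267
initial course = atan2(N, D) = 87.52°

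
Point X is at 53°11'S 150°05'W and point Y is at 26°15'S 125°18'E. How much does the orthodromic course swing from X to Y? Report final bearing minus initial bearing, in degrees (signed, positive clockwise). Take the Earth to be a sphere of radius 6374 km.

Initial bearing θ₁ = atan2(sin Δλ cos φ₂, cos φ₁ sin φ₂ − sin φ₁ cos φ₂ cos Δλ) = 257.52°
Final bearing θ₂ = (initial bearing from the destination back to the start) + 180° = 319.28°
Δθ = θ₂ − θ₁ = +61.8°

+61.8°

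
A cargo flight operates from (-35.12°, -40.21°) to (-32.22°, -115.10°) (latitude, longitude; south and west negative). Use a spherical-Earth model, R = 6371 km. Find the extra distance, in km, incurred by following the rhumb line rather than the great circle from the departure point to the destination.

Great circle: cos σ = sin φ₁ sin φ₂ + cos φ₁ cos φ₂ cos Δλ,  σ = 1.0620 rad → d_gc = 6766.1 km
Rhumb line: Δψ = +0.0608, q = Δφ/Δψ = 0.8321, d_rh = R√(Δφ²+q²Δλ²) = 6936.5 km
Excess = 6936.5 − 6766.1 = 170.4 ≈ 170 km

170 km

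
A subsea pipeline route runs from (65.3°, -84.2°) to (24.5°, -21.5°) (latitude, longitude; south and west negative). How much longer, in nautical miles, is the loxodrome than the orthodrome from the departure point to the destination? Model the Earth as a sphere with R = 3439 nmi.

96 nmi

Great circle: cos σ = sin φ₁ sin φ₂ + cos φ₁ cos φ₂ cos Δλ,  σ = 0.9871 rad → d_gc = 3394.5 nmi
Rhumb line: Δψ = -1.0776, q = Δφ/Δψ = 0.6608, d_rh = R√(Δφ²+q²Δλ²) = 3490.2 nmi
Excess = 3490.2 − 3394.5 = 95.7 ≈ 96 nmi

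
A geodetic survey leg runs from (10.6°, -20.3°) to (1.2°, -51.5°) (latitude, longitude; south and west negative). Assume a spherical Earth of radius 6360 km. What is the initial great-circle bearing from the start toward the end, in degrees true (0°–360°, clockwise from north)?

255.2°

N = sin Δλ·cos φ₂ = -0.5179;  D = cos φ₁ sin φ₂ − sin φ₁ cos φ₂ cos Δλ = -0.1367
initial course = atan2(N, D) = 255.21°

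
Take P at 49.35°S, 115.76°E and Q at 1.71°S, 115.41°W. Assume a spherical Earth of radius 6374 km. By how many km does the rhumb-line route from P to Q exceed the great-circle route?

922 km

Great circle: cos σ = sin φ₁ sin φ₂ + cos φ₁ cos φ₂ cos Δλ,  σ = 1.9667 rad → d_gc = 12535.7 km
Rhumb line: Δψ = +0.9633, q = Δφ/Δψ = 0.8632, d_rh = R√(Δφ²+q²Δλ²) = 13458.1 km
Excess = 13458.1 − 12535.7 = 922.4 ≈ 922 km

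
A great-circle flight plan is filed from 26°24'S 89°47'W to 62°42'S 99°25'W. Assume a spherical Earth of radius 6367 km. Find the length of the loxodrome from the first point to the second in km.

Δψ = ln[tan(π/4+φ₂/2)/tan(π/4+φ₁/2)] = -0.9373;  Δφ = -0.6336 rad,  Δλ = -0.1681 rad
q = Δφ/Δψ = 0.6759
d = R·√(Δφ² + q²Δλ²) = 6367·0.64367 = 4098 km

4098 km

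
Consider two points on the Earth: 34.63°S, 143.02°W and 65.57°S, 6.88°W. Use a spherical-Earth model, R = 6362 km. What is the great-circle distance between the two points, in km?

8241 km

Haversine: a = sin²(Δφ/2)+cos φ₁ cos φ₂ sin²(Δλ/2) = 0.36399;  σ = 2·atan2(√a,√(1−a))
σ = 74.216° → d = Rσ = 6362·1.29531 = 8241 km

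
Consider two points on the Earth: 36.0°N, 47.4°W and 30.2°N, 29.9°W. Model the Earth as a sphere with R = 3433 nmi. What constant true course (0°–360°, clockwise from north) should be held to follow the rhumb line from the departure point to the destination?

Meridional parts: M(φ₁)=+0.6743, M(φ₂)=+0.5533 → ΔM = -0.1209;  Δλ = +0.3054 rad
tan C = Δλ / ΔM = -2.5256 → C = 111.60°

111.6°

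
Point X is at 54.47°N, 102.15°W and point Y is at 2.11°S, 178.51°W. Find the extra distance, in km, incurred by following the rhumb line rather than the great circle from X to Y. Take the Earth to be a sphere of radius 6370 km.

188 km

Great circle: cos σ = sin φ₁ sin φ₂ + cos φ₁ cos φ₂ cos Δλ,  σ = 1.4636 rad → d_gc = 9323.2 km
Rhumb line: Δψ = -1.1750, q = Δφ/Δψ = 0.8404, d_rh = R√(Δφ²+q²Δλ²) = 9511.6 km
Excess = 9511.6 − 9323.2 = 188.4 ≈ 188 km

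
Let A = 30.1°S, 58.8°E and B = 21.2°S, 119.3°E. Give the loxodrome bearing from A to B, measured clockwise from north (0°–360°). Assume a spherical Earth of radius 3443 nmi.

80.7°

Δψ = ln[tan(π/4+φ₂/2)/tan(π/4+φ₁/2)] = +0.1726
Δλ = +1.0559 rad (taken the short way round)
course = atan2(Δλ, Δψ) = 80.72°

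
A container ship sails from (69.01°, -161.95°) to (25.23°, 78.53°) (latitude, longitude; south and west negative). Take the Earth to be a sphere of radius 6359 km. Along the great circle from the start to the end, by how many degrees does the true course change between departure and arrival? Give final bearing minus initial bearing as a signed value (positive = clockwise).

-107.1°

At departure: θ₁ = atan2(sin Δλ cos φ₂, cos φ₁ sin φ₂ − sin φ₁ cos φ₂ cos Δλ) = 305.85°
At arrival: θ₂ = atan2(sin Δλ cos φ₁, −cos φ₂ sin φ₁ + sin φ₂ cos φ₁ cos Δλ) = 198.72°
Δθ = θ₂ − θ₁ = -107.1°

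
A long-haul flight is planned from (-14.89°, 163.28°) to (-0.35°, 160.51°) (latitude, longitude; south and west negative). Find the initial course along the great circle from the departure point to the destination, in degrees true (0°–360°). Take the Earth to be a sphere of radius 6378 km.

N = sin Δλ·cos φ₂ = -0.0483;  D = cos φ₁ sin φ₂ − sin φ₁ cos φ₂ cos Δλ = +0.2508
initial course = atan2(N, D) = 349.09°

349.1°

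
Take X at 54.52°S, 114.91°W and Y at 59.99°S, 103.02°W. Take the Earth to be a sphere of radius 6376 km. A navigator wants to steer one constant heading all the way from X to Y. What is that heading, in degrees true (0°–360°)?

130.4°

Meridional parts: M(φ₁)=-1.1397, M(φ₂)=-1.3166 → ΔM = -0.1769;  Δλ = +0.2075 rad
tan C = Δλ / ΔM = -1.1731 → C = 130.44°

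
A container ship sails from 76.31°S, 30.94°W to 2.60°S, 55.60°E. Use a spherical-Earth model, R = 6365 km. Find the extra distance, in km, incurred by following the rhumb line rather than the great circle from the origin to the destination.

Great circle: cos σ = sin φ₁ sin φ₂ + cos φ₁ cos φ₂ cos Δλ,  σ = 1.5124 rad → d_gc = 9626.6 km
Rhumb line: Δψ = +2.0745, q = Δφ/Δψ = 0.6201, d_rh = R√(Δφ²+q²Δλ²) = 10128.8 km
Excess = 10128.8 − 9626.6 = 502.2 ≈ 502 km

502 km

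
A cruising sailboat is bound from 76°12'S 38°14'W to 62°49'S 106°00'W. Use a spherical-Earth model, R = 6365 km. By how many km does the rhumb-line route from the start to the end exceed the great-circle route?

148 km

Great circle: cos σ = sin φ₁ sin φ₂ + cos φ₁ cos φ₂ cos Δλ,  σ = 0.4392 rad → d_gc = 2795.325 km
Rhumb line: Δψ = +0.6921, q = Δφ/Δψ = 0.3375, d_rh = R√(Δφ²+q²Δλ²) = 2943.820 km
Excess = 2943.820 − 2795.325 = 148.495 ≈ 148 km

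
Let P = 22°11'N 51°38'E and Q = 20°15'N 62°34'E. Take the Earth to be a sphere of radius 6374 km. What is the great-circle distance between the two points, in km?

1154 km

cos σ = sin φ₁ sin φ₂ + cos φ₁ cos φ₂ cos Δλ
      = sin(22.18°)sin(20.25°) + cos(22.18°)cos(20.25°)cos(10.93°) = 0.9837
σ = 10.371° → d = Rσ = 6374·0.18101 = 1154 km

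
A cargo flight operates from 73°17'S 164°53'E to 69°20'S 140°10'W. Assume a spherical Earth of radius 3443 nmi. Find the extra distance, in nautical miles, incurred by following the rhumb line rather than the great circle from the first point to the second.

37 nmi

Great circle: cos σ = sin φ₁ sin φ₂ + cos φ₁ cos φ₂ cos Δλ,  σ = 0.3031 rad → d_gc = 1043.7 nmi
Rhumb line: Δψ = +0.2159, q = Δφ/Δψ = 0.3193, d_rh = R√(Δφ²+q²Δλ²) = 1080.7 nmi
Excess = 1080.7 − 1043.7 = 37.0 ≈ 37 nmi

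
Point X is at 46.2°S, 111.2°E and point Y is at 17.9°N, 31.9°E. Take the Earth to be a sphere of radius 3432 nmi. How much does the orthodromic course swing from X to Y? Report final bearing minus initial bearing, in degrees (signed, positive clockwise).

At departure: θ₁ = atan2(sin Δλ cos φ₂, cos φ₁ sin φ₂ − sin φ₁ cos φ₂ cos Δλ) = 290.00°
At arrival: θ₂ = atan2(sin Δλ cos φ₁, −cos φ₂ sin φ₁ + sin φ₂ cos φ₁ cos Δλ) = 316.88°
Δθ = θ₂ − θ₁ = +26.9°

+26.9°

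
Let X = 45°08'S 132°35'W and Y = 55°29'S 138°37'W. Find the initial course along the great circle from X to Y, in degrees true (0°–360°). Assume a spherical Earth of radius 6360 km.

N = sin Δλ·cos φ₂ = -0.0596;  D = cos φ₁ sin φ₂ − sin φ₁ cos φ₂ cos Δλ = -0.1819
initial course = atan2(N, D) = 198.13°

198.1°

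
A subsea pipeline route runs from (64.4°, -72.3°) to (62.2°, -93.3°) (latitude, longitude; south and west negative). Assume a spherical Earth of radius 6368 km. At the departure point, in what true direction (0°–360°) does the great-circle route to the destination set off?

266.4°

N = sin Δλ·cos φ₂ = -0.1671;  D = cos φ₁ sin φ₂ − sin φ₁ cos φ₂ cos Δλ = -0.0105
initial course = atan2(N, D) = 266.42°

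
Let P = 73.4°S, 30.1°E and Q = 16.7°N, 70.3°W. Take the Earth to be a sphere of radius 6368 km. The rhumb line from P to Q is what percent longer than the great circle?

5.3%

Great circle: σ = 1.9016 rad → d_gc = Rσ = 12109.2 km
Rhumb: Δφ = +1.5725, Δλ = -1.7523, Δψ = +2.2206, q = Δφ/Δψ = 0.7082 → d_rh = R√(Δφ²+q²Δλ²) = 12756.2 km
Excess = (12756.2 − 12109.2) / 12109.2 = 647.0 / 12109.2 = 5.34% ≈ 5.3%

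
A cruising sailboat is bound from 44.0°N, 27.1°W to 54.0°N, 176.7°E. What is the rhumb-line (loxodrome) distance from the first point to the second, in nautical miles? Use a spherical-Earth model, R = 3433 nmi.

Δψ = ln[tan(π/4+φ₂/2)/tan(π/4+φ₁/2)] = +0.2673;  Δφ = +0.1745 rad,  Δλ = -2.7262 rad
q = Δφ/Δψ = 0.6530
d = R·√(Δφ² + q²Δλ²) = 3433·1.78877 = 6141 nmi

6141 nmi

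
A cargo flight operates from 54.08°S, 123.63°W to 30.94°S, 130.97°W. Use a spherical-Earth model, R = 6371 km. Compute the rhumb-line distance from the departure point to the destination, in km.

Δψ = ln[tan(π/4+φ₂/2)/tan(π/4+φ₁/2)] = +0.5582;  Δφ = +0.4039 rad,  Δλ = -0.1281 rad
q = Δφ/Δψ = 0.7235
d = R·√(Δφ² + q²Δλ²) = 6371·0.41437 = 2640 km

2640 km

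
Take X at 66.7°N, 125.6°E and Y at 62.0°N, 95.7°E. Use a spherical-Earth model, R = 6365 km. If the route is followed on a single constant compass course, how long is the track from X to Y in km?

1526 km

Rhumb course C = atan2(Δλ, Δψ) with Δψ = ln[tan(π/4+φ₂/2)/tan(π/4+φ₁/2)] = -0.1900, Δλ = -0.5219 → C = 249.99°
d = R·|Δφ| / |cos C| = 6365·0.08203 / 0.34215 = 1526 km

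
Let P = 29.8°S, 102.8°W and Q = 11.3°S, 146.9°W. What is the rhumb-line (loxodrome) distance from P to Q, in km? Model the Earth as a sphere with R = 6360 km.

4999 km

Δψ = ln[tan(π/4+φ₂/2)/tan(π/4+φ₁/2)] = +0.3468;  Δφ = +0.3229 rad,  Δλ = -0.7697 rad
q = Δφ/Δψ = 0.9311
d = R·√(Δφ² + q²Δλ²) = 6360·0.78606 = 4999 km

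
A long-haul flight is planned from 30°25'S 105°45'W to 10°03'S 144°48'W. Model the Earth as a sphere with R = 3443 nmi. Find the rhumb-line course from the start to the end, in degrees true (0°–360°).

299.2°

Meridional parts: M(φ₁)=-0.5577, M(φ₂)=-0.1763 → ΔM = +0.3814;  Δλ = -0.6816 rad
tan C = Δλ / ΔM = -1.7869 → C = 299.23°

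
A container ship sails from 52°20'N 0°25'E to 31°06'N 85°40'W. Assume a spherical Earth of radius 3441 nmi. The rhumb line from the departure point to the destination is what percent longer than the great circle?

5.0%

Great circle: σ = 1.1100 rad → d_gc = Rσ = 3819.7 nmi
Rhumb: Δφ = -0.3706, Δλ = -1.5024, Δψ = -0.5040, q = Δφ/Δψ = 0.7352 → d_rh = R√(Δφ²+q²Δλ²) = 4009.3 nmi
Excess = (4009.3 − 3819.7) / 3819.7 = 189.6 / 3819.7 = 4.96% ≈ 5.0%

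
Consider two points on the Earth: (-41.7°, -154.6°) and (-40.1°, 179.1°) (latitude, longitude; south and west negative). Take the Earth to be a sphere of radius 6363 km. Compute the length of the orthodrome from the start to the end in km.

2206 km

Haversine: a = sin²(Δφ/2)+cos φ₁ cos φ₂ sin²(Δλ/2) = 0.02975;  σ = 2·atan2(√a,√(1−a))
σ = 19.866° → d = Rσ = 6363·0.34672 = 2206 km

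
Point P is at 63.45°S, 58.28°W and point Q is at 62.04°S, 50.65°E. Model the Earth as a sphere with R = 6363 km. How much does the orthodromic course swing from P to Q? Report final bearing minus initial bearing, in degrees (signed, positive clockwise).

Initial bearing θ₁ = atan2(sin Δλ cos φ₂, cos φ₁ sin φ₂ − sin φ₁ cos φ₂ cos Δλ) = 140.12°
Final bearing θ₂ = (initial bearing from the destination back to the start) + 180° = 37.68°
Δθ = θ₂ − θ₁ = -102.4°

-102.4°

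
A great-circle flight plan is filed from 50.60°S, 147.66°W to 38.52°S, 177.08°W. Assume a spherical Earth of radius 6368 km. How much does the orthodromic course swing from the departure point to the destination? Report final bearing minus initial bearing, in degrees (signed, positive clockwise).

At departure: θ₁ = atan2(sin Δλ cos φ₂, cos φ₁ sin φ₂ − sin φ₁ cos φ₂ cos Δλ) = 288.86°
At arrival: θ₂ = atan2(sin Δλ cos φ₁, −cos φ₂ sin φ₁ + sin φ₂ cos φ₁ cos Δλ) = 309.85°
Δθ = θ₂ − θ₁ = +21.0°

+21.0°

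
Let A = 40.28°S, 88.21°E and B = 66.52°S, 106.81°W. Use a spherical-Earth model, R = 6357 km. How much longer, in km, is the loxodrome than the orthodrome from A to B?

Great circle: cos σ = sin φ₁ sin φ₂ + cos φ₁ cos φ₂ cos Δλ,  σ = 1.2667 rad → d_gc = 8052.5 km
Rhumb line: Δψ = -0.8018, q = Δφ/Δψ = 0.5712, d_rh = R√(Δφ²+q²Δλ²) = 10853.2 km
Excess = 10853.2 − 8052.5 = 2800.7 ≈ 2801 km

2801 km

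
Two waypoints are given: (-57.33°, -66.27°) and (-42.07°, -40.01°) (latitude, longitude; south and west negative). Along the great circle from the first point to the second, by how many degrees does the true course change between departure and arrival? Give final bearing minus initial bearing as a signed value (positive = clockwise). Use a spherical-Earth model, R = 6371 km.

Initial bearing θ₁ = atan2(sin Δλ cos φ₂, cos φ₁ sin φ₂ − sin φ₁ cos φ₂ cos Δλ) = 58.83°
Final bearing θ₂ = (initial bearing from the destination back to the start) + 180° = 38.47°
Δθ = θ₂ − θ₁ = -20.4°

-20.4°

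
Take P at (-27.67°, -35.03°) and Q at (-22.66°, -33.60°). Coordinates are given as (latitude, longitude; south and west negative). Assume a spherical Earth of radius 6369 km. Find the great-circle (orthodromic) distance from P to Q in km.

Haversine: a = sin²(Δφ/2)+cos φ₁ cos φ₂ sin²(Δλ/2) = 0.00204;  σ = 2·atan2(√a,√(1−a))
σ = 5.174° → d = Rσ = 6369·0.09031 = 575 km

575 km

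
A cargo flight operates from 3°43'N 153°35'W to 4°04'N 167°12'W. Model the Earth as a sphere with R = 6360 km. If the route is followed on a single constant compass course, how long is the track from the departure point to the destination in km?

1509 km

Δψ = ln[tan(π/4+φ₂/2)/tan(π/4+φ₁/2)] = +0.0061;  Δφ = +0.0061 rad,  Δλ = -0.2377 rad
q = Δφ/Δψ = 0.9977
d = R·√(Δφ² + q²Δλ²) = 6360·0.23719 = 1509 km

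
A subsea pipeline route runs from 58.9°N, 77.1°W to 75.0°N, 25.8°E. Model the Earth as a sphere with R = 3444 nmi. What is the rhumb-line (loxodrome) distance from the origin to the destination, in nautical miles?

Rhumb course C = atan2(Δλ, Δψ) with Δψ = ln[tan(π/4+φ₂/2)/tan(π/4+φ₁/2)] = +0.7484, Δλ = +1.7959 → C = 67.38°
d = R·|Δφ| / |cos C| = 3444·0.28100 / 0.38466 = 2516 nmi

2516 nmi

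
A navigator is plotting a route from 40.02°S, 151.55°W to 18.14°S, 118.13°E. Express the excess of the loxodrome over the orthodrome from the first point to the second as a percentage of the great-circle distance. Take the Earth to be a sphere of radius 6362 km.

Great circle: σ = 1.3734 rad → d_gc = Rσ = 8737.4 km
Rhumb: Δφ = +0.3819, Δλ = -1.5764, Δψ = +0.4413, q = Δφ/Δψ = 0.8653 → d_rh = R√(Δφ²+q²Δλ²) = 9011.5 km
Excess = (9011.5 − 8737.4) / 8737.4 = 274.1 / 8737.4 = 3.14% ≈ 3.1%

3.1%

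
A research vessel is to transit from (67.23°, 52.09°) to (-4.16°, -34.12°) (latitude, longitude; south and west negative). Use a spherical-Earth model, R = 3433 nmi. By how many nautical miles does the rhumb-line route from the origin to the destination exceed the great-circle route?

215 nmi

Great circle: cos σ = sin φ₁ sin φ₂ + cos φ₁ cos φ₂ cos Δλ,  σ = 1.6122 rad → d_gc = 5534.6 nmi
Rhumb line: Δψ = -1.6753, q = Δφ/Δψ = 0.7437, d_rh = R√(Δφ²+q²Δλ²) = 5749.4 nmi
Excess = 5749.4 − 5534.6 = 214.8 ≈ 215 nmi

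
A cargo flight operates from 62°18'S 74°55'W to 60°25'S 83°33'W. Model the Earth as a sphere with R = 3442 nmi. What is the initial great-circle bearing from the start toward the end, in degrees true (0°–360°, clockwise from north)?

θ = atan2( sin Δλ·cos φ₂ ,  cos φ₁ sin φ₂ − sin φ₁ cos φ₂ cos Δλ )
  = atan2(-0.0741, +0.0279) = 290.64°

290.6°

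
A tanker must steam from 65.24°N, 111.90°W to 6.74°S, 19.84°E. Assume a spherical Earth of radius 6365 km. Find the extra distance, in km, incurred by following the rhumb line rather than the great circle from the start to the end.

1299 km

Great circle: cos σ = sin φ₁ sin φ₂ + cos φ₁ cos φ₂ cos Δλ,  σ = 1.9644 rad → d_gc = 12503.1 km
Rhumb line: Δψ = -1.6343, q = Δφ/Δψ = 0.7687, d_rh = R√(Δφ²+q²Δλ²) = 13802.1 km
Excess = 13802.1 − 12503.1 = 1299.0 ≈ 1299 km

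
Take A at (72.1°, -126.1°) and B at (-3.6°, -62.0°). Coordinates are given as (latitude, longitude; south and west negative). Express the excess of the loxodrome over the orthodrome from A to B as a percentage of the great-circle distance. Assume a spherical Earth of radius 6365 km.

2.3%

Great circle: σ = 1.4965 rad → d_gc = Rσ = 9525.2 km
Rhumb: Δφ = -1.3212, Δλ = +1.1188, Δψ = -1.9113, q = Δφ/Δψ = 0.6913 → d_rh = R√(Δφ²+q²Δλ²) = 9744.3 km
Excess = (9744.3 − 9525.2) / 9525.2 = 219.1 / 9525.2 = 2.30% ≈ 2.3%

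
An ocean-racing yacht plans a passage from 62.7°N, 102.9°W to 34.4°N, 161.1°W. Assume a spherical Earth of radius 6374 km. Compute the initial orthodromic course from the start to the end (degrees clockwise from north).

259.7°

θ = atan2( sin Δλ·cos φ₂ ,  cos φ₁ sin φ₂ − sin φ₁ cos φ₂ cos Δλ )
  = atan2(-0.7013, -0.1272) = 259.72°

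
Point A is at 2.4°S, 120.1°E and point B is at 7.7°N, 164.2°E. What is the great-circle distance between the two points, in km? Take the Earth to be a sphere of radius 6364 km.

5013 km

Haversine: a = sin²(Δφ/2)+cos φ₁ cos φ₂ sin²(Δλ/2) = 0.14729;  σ = 2·atan2(√a,√(1−a))
σ = 45.137° → d = Rσ = 6364·0.78779 = 5013 km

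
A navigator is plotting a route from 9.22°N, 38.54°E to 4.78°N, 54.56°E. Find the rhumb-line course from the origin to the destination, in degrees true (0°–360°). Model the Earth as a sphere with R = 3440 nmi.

105.6°

Meridional parts: M(φ₁)=+0.1616, M(φ₂)=+0.0835 → ΔM = -0.0781;  Δλ = +0.2796 rad
tan C = Δλ / ΔM = -3.5803 → C = 105.61°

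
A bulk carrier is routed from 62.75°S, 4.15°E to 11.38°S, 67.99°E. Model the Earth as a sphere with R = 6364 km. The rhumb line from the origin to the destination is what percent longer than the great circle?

2.3%

Great circle: σ = 1.1882 rad → d_gc = Rσ = 7561.8 km
Rhumb: Δφ = +0.8966, Δλ = +1.1142, Δψ = +1.2173, q = Δφ/Δψ = 0.7365 → d_rh = R√(Δφ²+q²Δλ²) = 7735.2 km
Excess = (7735.2 − 7561.8) / 7561.8 = 173.4 / 7561.8 = 2.29% ≈ 2.3%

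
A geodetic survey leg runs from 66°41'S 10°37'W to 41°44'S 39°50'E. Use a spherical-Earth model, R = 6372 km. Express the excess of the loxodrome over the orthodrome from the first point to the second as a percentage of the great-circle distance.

Great circle: σ = 0.6445 rad → d_gc = Rσ = 4107.0 km
Rhumb: Δφ = +0.4355, Δλ = +0.8805, Δψ = +0.7754, q = Δφ/Δψ = 0.5616 → d_rh = R√(Δφ²+q²Δλ²) = 4198.7 km
Excess = (4198.7 − 4107.0) / 4107.0 = 91.7 / 4107.0 = 2.23% ≈ 2.2%

2.2%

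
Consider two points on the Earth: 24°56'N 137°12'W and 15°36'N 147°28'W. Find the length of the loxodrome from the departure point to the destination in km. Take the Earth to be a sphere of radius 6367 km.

Rhumb course C = atan2(Δλ, Δψ) with Δψ = ln[tan(π/4+φ₂/2)/tan(π/4+φ₁/2)] = -0.1739, Δλ = -0.1792 → C = 225.86°
d = R·|Δφ| / |cos C| = 6367·0.16290 / 0.69643 = 1489 km

1489 km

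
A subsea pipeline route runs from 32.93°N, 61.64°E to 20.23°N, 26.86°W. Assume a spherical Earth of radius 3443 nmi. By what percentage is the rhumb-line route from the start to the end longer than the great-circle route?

2.5%

Great circle: σ = 1.3607 rad → d_gc = Rσ = 4684.8 nmi
Rhumb: Δφ = -0.2217, Δλ = -1.5446, Δψ = -0.2486, q = Δφ/Δψ = 0.8916 → d_rh = R√(Δφ²+q²Δλ²) = 4802.4 nmi
Excess = (4802.4 − 4684.8) / 4684.8 = 117.6 / 4684.8 = 2.51% ≈ 2.5%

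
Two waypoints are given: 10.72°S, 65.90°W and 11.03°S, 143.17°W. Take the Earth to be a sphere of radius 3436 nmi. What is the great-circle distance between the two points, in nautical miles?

4536 nmi

Haversine: a = sin²(Δφ/2)+cos φ₁ cos φ₂ sin²(Δλ/2) = 0.37595;  σ = 2·atan2(√a,√(1−a))
σ = 75.635° → d = Rσ = 3436·1.32008 = 4536 nmi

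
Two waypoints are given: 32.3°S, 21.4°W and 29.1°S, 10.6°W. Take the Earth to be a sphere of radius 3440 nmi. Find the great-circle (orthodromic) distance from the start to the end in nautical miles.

589 nmi

Haversine: a = sin²(Δφ/2)+cos φ₁ cos φ₂ sin²(Δλ/2) = 0.00732;  σ = 2·atan2(√a,√(1−a))
σ = 9.817° → d = Rσ = 3440·0.17133 = 589 nmi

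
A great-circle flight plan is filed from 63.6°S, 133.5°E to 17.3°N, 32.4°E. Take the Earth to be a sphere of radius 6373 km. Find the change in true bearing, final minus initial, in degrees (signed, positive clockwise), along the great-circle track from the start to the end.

At departure: θ₁ = atan2(sin Δλ cos φ₂, cos φ₁ sin φ₂ − sin φ₁ cos φ₂ cos Δλ) = 268.02°
At arrival: θ₂ = atan2(sin Δλ cos φ₁, −cos φ₂ sin φ₁ + sin φ₂ cos φ₁ cos Δλ) = 332.26°
Δθ = θ₂ − θ₁ = +64.2°

+64.2°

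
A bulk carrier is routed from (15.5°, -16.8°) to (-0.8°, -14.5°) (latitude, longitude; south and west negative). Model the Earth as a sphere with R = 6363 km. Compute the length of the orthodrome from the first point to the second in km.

1828 km

cos σ = sin φ₁ sin φ₂ + cos φ₁ cos φ₂ cos Δλ
      = sin(15.50°)sin(-0.80°) + cos(15.50°)cos(-0.80°)cos(2.30°) = 0.9590
σ = 16.458° → d = Rσ = 6363·0.28724 = 1828 km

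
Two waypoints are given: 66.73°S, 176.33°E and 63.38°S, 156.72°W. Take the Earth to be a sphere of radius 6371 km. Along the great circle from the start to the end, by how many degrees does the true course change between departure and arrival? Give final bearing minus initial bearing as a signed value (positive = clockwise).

-24.5°

Initial bearing θ₁ = atan2(sin Δλ cos φ₂, cos φ₁ sin φ₂ − sin φ₁ cos φ₂ cos Δλ) = 86.13°
Final bearing θ₂ = (initial bearing from the destination back to the start) + 180° = 61.61°
Δθ = θ₂ − θ₁ = -24.5°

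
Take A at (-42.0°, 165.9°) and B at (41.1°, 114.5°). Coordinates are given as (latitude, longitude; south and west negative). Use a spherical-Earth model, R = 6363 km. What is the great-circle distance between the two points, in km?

cos σ = sin φ₁ sin φ₂ + cos φ₁ cos φ₂ cos Δλ
      = sin(-42.00°)sin(41.10°) + cos(-42.00°)cos(41.10°)cos(-51.40°) = -0.0905
σ = 95.192° → d = Rσ = 6363·1.66141 = 10572 km

10572 km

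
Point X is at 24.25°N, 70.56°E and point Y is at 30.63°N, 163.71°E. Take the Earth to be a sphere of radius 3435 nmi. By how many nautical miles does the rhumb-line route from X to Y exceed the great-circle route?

Great circle: cos σ = sin φ₁ sin φ₂ + cos φ₁ cos φ₂ cos Δλ,  σ = 1.4039 rad → d_gc = 4822.3 nmi
Rhumb line: Δψ = +0.1256, q = Δφ/Δψ = 0.8868, d_rh = R√(Δφ²+q²Δλ²) = 4967.0 nmi
Excess = 4967.0 − 4822.3 = 144.7 ≈ 145 nmi

145 nmi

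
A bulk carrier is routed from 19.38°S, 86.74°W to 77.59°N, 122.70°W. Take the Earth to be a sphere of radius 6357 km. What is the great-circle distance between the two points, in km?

cos σ = sin φ₁ sin φ₂ + cos φ₁ cos φ₂ cos Δλ
      = sin(-19.38°)sin(77.59°) + cos(-19.38°)cos(77.59°)cos(-35.96°) = -0.1600
σ = 99.206° → d = Rσ = 6357·1.73147 = 11007 km

11007 km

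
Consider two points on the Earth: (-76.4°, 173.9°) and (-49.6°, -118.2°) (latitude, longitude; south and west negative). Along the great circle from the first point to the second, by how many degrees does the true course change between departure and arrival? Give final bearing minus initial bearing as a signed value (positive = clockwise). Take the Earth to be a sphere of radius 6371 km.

-63.3°

Initial bearing θ₁ = atan2(sin Δλ cos φ₂, cos φ₁ sin φ₂ − sin φ₁ cos φ₂ cos Δλ) = 84.49°
Final bearing θ₂ = (initial bearing from the destination back to the start) + 180° = 21.17°
Δθ = θ₂ − θ₁ = -63.3°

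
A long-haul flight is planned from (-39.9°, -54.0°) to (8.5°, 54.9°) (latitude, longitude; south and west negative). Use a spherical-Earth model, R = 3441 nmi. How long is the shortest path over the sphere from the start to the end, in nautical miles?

6601 nmi

cos σ = sin φ₁ sin φ₂ + cos φ₁ cos φ₂ cos Δλ
      = sin(-39.90°)sin(8.50°) + cos(-39.90°)cos(8.50°)cos(108.90°) = -0.3406
σ = 109.912° → d = Rσ = 3441·1.91833 = 6601 nmi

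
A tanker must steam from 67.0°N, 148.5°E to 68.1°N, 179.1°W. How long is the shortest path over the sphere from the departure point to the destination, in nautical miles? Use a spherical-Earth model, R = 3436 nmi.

Haversine: a = sin²(Δφ/2)+cos φ₁ cos φ₂ sin²(Δλ/2) = 0.01144;  σ = 2·atan2(√a,√(1−a))
σ = 12.278° → d = Rσ = 3436·0.21429 = 736 nmi

736 nmi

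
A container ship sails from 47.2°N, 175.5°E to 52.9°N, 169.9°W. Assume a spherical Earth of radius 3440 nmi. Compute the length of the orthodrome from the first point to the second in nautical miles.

Haversine: a = sin²(Δφ/2)+cos φ₁ cos φ₂ sin²(Δλ/2) = 0.00909;  σ = 2·atan2(√a,√(1−a))
σ = 10.942° → d = Rσ = 3440·0.19097 = 657 nmi

657 nmi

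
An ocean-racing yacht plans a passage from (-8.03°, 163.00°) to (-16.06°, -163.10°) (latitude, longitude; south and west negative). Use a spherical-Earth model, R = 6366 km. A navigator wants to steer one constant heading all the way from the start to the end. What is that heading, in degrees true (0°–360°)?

103.6°

Meridional parts: M(φ₁)=-0.1406, M(φ₂)=-0.2840 → ΔM = -0.1434;  Δλ = +0.5917 rad
tan C = Δλ / ΔM = -4.1250 → C = 103.63°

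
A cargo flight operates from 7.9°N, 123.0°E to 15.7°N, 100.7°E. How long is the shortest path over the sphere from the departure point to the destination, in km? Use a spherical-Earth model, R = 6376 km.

2577 km

cos σ = sin φ₁ sin φ₂ + cos φ₁ cos φ₂ cos Δλ
      = sin(7.90°)sin(15.70°) + cos(7.90°)cos(15.70°)cos(-22.30°) = 0.9194
σ = 23.157° → d = Rσ = 6376·0.40416 = 2577 km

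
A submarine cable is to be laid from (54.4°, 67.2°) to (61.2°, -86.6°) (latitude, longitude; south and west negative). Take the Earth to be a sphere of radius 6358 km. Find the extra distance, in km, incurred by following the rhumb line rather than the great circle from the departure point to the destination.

Great circle: cos σ = sin φ₁ sin φ₂ + cos φ₁ cos φ₂ cos Δλ,  σ = 1.0918 rad → d_gc = 6941.6 km
Rhumb line: Δψ = +0.2235, q = Δφ/Δψ = 0.5310, d_rh = R√(Δφ²+q²Δλ²) = 9093.5 km
Excess = 9093.5 − 6941.6 = 2151.9 ≈ 2152 km

2152 km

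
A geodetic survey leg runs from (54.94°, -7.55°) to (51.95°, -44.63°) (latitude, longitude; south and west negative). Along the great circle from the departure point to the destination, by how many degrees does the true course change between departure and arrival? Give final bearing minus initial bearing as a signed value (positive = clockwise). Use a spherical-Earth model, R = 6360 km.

Initial bearing θ₁ = atan2(sin Δλ cos φ₂, cos φ₁ sin φ₂ − sin φ₁ cos φ₂ cos Δλ) = 277.64°
Final bearing θ₂ = (initial bearing from the destination back to the start) + 180° = 247.48°
Δθ = θ₂ − θ₁ = -30.2°

-30.2°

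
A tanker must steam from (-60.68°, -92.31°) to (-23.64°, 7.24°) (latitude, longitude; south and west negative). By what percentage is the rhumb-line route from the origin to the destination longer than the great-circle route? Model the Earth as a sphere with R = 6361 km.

Great circle: σ = 1.2920 rad → d_gc = Rσ = 8218.4 km
Rhumb: Δφ = +0.6465, Δλ = +1.7375, Δψ = +0.9161, q = Δφ/Δψ = 0.7057 → d_rh = R√(Δφ²+q²Δλ²) = 8816.8 km
Excess = (8816.8 − 8218.4) / 8218.4 = 598.4 / 8218.4 = 7.28% ≈ 7.3%

7.3%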